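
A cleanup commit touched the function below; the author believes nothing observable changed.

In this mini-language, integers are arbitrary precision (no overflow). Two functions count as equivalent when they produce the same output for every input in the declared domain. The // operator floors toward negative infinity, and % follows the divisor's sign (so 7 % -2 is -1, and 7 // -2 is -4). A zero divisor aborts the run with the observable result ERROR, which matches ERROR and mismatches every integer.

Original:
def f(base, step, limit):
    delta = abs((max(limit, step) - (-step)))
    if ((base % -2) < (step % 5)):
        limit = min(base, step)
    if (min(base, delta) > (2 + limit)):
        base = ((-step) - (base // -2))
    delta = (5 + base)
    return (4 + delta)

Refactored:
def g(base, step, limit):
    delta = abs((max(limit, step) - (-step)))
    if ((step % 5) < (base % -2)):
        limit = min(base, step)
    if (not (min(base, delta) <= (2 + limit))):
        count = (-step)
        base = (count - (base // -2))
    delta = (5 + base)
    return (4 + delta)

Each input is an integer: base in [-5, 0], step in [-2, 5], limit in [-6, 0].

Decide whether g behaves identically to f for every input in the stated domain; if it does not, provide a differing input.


There is a counterexample at base=-3, step=-2, limit=-6: 6 on one side, 10 on the other.
f: delta=4, then ((base % -2) < (step % 5)) is true, then limit=-3, then (min(base, delta) > (2 + limit)) is false, then delta=2, then returns 6
g: delta=4, then ((step % 5) < (base % -2)) is false, then (not (min(base, delta) <= (2 + limit))) is true, then count=2, then base=1, then delta=6, then returns 10
verdict: not equivalent; witness: base=-3, step=-2, limit=-6


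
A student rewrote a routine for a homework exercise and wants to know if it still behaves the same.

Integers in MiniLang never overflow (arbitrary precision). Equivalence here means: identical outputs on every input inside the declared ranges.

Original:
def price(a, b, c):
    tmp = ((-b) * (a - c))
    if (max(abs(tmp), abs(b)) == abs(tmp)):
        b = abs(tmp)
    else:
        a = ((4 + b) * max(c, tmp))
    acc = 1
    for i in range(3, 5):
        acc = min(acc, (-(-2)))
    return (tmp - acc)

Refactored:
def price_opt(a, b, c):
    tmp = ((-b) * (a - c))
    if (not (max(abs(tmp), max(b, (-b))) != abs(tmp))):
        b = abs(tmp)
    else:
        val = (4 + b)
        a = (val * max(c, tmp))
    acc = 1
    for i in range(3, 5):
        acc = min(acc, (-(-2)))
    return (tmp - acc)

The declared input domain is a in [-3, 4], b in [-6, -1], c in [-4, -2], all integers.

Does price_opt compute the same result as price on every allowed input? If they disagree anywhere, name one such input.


Differences: boolean connective usage differs; and comparison usage differs; and local variable names differ; and min/max/abs usage differs; and statement counts differ — yet all 144 inputs agree.
verdict: equivalent


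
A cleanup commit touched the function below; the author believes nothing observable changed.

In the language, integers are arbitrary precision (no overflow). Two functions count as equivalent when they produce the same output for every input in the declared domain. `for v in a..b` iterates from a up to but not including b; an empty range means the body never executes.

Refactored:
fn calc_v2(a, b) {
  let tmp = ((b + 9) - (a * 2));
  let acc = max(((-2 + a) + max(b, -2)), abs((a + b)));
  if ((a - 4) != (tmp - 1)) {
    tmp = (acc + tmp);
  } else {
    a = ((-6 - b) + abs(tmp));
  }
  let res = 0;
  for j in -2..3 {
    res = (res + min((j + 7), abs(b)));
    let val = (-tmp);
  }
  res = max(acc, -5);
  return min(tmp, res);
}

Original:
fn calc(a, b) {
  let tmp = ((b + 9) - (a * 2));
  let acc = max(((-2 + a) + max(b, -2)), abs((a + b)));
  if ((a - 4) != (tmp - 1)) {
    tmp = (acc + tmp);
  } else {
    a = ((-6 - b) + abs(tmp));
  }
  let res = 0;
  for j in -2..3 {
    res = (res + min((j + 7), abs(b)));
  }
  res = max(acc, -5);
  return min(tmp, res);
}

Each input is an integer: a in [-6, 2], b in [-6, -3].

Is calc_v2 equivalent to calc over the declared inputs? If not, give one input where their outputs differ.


Reading the diff, among the changes: local variable names differ, statement counts differ.
Tracing a=-5, b=-4: calc: tmp=15, then acc=9, then ((a - 4) != (tmp - 1)) is true, then tmp=24, then res=0, then (j=-2), then res=4, then (j=-1), then res=8, then (j=0), then res=12, then (j=1), then res=16, then (j=2), then res=20, then res=9, then returns 9 | calc_v2: tmp=15, then acc=9, then ((a - 4) != (tmp - 1)) is true, then tmp=24, then res=0, then (j=-2), then res=4, then val=-24, then (j=-1), then res=8, then val=-24, then (j=0), then res=12, then val=-24, then (j=1), then res=16, then val=-24, then (j=2), then res=20, then val=-24, then res=9, then returns 9 — matching result 9.
An exhaustive pass over the 36 declared inputs shows identical outputs.
verdict: equivalent


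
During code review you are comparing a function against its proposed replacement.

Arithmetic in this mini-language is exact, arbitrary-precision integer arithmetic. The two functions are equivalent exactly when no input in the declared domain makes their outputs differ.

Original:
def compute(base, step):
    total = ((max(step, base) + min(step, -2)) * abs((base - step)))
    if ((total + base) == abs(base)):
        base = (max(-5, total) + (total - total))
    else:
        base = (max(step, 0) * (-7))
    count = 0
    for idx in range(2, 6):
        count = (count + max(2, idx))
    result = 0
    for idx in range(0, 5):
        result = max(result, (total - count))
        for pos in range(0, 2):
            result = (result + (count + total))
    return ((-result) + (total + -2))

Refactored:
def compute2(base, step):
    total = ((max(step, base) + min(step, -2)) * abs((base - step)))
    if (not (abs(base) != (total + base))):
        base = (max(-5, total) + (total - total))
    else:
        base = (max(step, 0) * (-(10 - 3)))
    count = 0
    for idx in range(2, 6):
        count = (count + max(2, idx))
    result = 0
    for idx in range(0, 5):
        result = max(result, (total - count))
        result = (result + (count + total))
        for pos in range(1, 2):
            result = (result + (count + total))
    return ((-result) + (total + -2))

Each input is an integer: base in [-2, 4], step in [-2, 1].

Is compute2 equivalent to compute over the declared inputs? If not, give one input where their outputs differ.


Behavior is preserved: although constant usage differs, statement counts differ, loop structure differs, comparison usage differs, arithmetic usage differs, boolean connective usage differs, the outputs never diverge.
Spot check at base=4, step=-2 — compute: total becomes 12; next ((total + base) == abs(base)) evaluates to false; next base becomes 0; next count becomes 0; next at idx=2:; next count becomes 2; next at idx=3:; next count becomes 5; next at idx=4:; next count becomes 9; next at idx=5:; next count becomes 14; next result becomes 0; next at idx=0:; next result becomes 0; next at pos=0:; next result becomes 26; next at pos=1:; next result becomes 52; next at idx=1:; next result becomes 52; next at pos=0:; next result becomes 78; next at pos=1:; next result becomes 104; next at idx=2:; next result becomes 104; next at pos=0:; next result becomes 130; next at pos=1:; next result becomes 156; next at idx=3:; next result becomes 156; next at pos=0:; next result becomes 182; next at pos=1:; next result becomes 208; next at idx=4:; next result becomes 208; next at pos=0:; next result becomes 234; next at pos=1:; next result becomes 260; next final value -250. compute2: total becomes 12; next (not (abs(base) != (total + base))) evaluates to false; next base becomes 0; next count becomes 0; next at idx=2:; next count becomes 2; next at idx=3:; next count becomes 5; next at idx=4:; next count becomes 9; next at idx=5:; next count becomes 14; next result becomes 0; next at idx=0:; next result becomes 0; next result becomes 26; next at pos=1:; next result becomes 52; next at idx=1:; next result becomes 52; next result becomes 78; next at pos=1:; next result becomes 104; next at idx=2:; next result becomes 104; next result becomes 130; next at pos=1:; next result becomes 156; next at idx=3:; next result becomes 156; next result becomes 182; next at pos=1:; next result becomes 208; next at idx=4:; next result becomes 208; next result becomes 234; next at pos=1:; next result becomes 260; next final value -250. Both give -250.
Every one of the 28 inputs gives matching results.
verdict: equivalent


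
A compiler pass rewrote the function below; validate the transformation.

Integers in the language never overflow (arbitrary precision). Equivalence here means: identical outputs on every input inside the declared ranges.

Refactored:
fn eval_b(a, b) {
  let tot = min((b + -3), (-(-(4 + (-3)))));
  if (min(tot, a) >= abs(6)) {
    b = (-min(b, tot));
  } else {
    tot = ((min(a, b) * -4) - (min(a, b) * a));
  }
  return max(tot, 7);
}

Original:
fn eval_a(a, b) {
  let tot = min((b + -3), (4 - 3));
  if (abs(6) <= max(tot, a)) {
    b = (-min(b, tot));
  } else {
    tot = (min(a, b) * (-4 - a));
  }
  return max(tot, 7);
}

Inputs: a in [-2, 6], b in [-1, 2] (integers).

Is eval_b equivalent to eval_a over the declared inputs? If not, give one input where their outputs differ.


Not equivalent: a=6, b=-1 separates them (7 vs 10).
eval_a: tot=-4, then (abs(6) <= max(tot, a)) is true, then b=4, then returns 7
eval_b: tot=-4, then (min(tot, a) >= abs(6)) is false, then tot=10, then returns 10
verdict: not equivalent; witness: a=6, b=-1


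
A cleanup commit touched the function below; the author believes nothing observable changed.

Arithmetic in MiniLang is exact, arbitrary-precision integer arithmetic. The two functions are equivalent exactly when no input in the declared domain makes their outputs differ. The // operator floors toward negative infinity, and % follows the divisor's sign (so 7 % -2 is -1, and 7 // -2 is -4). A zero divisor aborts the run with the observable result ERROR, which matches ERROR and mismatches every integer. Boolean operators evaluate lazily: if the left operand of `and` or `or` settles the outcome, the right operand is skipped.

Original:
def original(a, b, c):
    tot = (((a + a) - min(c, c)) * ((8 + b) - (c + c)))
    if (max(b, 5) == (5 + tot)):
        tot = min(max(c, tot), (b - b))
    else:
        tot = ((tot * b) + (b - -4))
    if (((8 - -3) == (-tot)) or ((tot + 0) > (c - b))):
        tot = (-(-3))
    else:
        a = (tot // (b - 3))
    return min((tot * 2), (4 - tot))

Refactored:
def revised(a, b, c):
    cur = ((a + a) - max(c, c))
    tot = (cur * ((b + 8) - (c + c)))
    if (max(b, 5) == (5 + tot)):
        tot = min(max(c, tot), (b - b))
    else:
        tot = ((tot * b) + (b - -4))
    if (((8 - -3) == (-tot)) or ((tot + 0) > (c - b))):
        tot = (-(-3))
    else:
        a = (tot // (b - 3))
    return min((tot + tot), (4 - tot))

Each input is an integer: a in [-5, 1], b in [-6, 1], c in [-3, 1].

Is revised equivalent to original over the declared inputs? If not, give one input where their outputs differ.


Equivalent. The suspicious edit (`min(c, c)` became `max(c, c)`) never changes the result for any input inside the declared domain.
An exhaustive pass over the 280 declared inputs shows identical outputs.
One worked example (a=1, b=-5, c=-3) — original: tot=45, then (max(b, 5) == (5 + tot)) is false, then tot=-226, then (((8 - -3) == (-tot)) or ((tot + 0) > (c - b))) is false, then a=28, then returns -452; revised: cur=5, then tot=45, then (max(b, 5) == (5 + tot)) is false, then tot=-226, then (((8 - -3) == (-tot)) or ((tot + 0) > (c - b))) is false, then a=28, then returns -452; agreement on -452.
verdict: equivalent


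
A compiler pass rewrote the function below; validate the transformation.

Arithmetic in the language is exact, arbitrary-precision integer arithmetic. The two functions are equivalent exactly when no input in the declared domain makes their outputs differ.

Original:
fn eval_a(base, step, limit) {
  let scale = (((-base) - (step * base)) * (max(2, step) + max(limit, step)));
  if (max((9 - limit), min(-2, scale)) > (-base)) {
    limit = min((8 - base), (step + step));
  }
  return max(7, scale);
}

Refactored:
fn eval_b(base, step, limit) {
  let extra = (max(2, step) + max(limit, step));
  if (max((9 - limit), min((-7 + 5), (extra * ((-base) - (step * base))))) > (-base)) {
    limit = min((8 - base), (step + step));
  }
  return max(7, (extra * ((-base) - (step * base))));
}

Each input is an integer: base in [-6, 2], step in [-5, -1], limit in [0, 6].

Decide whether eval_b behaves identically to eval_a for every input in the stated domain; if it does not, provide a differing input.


The two are interchangeable: constant usage differs; arithmetic usage differs; local variable names differ, and every declared input agrees.
Tracing base=-2, step=-5, limit=2: eval_a: scale = -32; (max((9 - limit), min(-2, scale)) > (-base)) -> true; limit = -10; return 7 | eval_b: extra = 4; (max((9 - limit), min((-7 + 5), (extra * ((-base) - (step * base))))) > (-base)) -> true; limit = -10; return 7 — matching result 7.
Every one of the 315 inputs gives matching results.
verdict: equivalent


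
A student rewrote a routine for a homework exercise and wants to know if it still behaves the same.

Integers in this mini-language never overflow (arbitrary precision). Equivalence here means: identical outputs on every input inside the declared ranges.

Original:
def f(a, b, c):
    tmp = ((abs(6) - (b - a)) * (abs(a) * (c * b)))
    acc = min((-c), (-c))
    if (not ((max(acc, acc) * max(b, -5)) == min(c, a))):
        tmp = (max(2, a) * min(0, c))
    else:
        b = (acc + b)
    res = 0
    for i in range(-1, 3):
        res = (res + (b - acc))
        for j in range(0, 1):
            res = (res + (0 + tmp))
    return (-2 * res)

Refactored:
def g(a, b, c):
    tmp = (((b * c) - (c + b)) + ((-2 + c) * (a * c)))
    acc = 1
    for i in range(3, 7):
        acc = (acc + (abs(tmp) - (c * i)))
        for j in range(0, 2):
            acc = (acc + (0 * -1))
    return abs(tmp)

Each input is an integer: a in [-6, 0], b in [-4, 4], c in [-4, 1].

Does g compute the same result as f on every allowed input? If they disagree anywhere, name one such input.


At a=-6, b=-4, c=-4: f gives 128, g gives 120.
verdict: not equivalent; witness: a=-6, b=-4, c=-4


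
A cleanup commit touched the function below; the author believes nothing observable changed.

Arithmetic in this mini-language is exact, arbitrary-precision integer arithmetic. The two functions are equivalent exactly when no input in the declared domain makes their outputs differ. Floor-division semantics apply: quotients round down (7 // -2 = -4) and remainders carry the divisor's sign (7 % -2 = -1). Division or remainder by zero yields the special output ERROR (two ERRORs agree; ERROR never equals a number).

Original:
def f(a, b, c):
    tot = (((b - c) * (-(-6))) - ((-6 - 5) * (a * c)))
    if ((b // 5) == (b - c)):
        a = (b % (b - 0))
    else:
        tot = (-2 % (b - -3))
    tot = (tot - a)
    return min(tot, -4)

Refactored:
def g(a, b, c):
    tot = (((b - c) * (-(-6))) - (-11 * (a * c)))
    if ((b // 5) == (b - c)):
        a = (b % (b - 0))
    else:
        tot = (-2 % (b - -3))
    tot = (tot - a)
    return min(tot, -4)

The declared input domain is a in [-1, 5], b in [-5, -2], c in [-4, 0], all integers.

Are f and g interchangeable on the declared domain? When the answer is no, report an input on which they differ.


Equivalent — the differences include arithmetic usage differs; constant usage differs, yet no declared input distinguishes the two.
Spot check at a=1, b=-2, c=-3 — f: tot becomes -27; next ((b // 5) == (b - c)) evaluates to false; next tot becomes 0; next tot becomes -1; next final value -4. g: tot becomes -27; next ((b // 5) == (b - c)) evaluates to false; next tot becomes 0; next tot becomes -1; next final value -4. Both give -4.
Every one of the 140 inputs gives matching results.
verdict: equivalent


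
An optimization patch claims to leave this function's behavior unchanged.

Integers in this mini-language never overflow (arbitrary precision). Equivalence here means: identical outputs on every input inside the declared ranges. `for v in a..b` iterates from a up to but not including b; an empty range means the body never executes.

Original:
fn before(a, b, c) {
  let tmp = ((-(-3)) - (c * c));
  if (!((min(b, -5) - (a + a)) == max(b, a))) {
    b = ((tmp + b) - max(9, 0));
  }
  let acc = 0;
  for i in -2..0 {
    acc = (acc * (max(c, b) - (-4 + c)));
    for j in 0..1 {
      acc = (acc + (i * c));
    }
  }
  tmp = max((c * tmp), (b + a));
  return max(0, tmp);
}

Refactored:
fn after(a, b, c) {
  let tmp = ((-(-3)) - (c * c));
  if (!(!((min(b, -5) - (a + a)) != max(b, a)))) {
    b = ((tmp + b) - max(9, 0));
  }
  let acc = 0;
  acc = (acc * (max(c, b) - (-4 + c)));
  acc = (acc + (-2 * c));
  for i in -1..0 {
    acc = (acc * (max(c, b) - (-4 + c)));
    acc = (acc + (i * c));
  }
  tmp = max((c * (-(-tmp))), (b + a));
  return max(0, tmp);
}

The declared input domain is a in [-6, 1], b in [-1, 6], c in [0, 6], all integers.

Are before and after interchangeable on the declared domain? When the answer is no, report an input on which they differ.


Although local variable names differ; boolean connective usage differs; arithmetic usage differs; comparison usage differs; loop structure differs; min/max/abs usage differs; statement counts differ; constant usage differs, 448/448 inputs agree.
verdict: equivalent


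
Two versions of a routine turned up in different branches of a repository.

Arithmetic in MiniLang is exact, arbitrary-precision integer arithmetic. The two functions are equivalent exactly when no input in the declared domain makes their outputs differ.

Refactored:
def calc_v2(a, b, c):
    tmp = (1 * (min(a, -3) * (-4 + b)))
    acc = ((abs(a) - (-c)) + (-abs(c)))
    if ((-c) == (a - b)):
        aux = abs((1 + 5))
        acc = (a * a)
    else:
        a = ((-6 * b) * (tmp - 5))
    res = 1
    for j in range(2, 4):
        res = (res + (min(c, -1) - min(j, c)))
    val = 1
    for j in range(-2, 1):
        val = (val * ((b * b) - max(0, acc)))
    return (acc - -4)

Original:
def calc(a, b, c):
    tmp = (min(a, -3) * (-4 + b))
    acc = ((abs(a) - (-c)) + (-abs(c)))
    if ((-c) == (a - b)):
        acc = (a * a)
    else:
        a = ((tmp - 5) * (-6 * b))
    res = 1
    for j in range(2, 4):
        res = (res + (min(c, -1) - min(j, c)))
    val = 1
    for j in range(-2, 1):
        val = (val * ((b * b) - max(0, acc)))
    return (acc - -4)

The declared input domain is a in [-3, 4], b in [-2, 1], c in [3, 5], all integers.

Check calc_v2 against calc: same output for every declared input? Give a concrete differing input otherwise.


Behavior is preserved: although arithmetic usage differs, plus min/max/abs usage differs, plus statement counts differ, plus constant usage differs, plus local variable names differ, the outputs never diverge.
Spot check at a=3, b=-2, c=3 — calc: tmp=18, then acc=3, then ((-c) == (a - b)) is false, then a=156, then res=1, then (j=2), then res=-2, then (j=3), then res=-6, then val=1, then (j=-2), then val=1, then (j=-1), then val=1, then (j=0), then val=1, then returns 7. calc_v2: tmp=18, then acc=3, then ((-c) == (a - b)) is false, then a=156, then res=1, then (j=2), then res=-2, then (j=3), then res=-6, then val=1, then (j=-2), then val=1, then (j=-1), then val=1, then (j=0), then val=1, then returns 7. Both give 7.
Checked all 96 inputs in the declared domain: the outputs agree on every one.
verdict: equivalent


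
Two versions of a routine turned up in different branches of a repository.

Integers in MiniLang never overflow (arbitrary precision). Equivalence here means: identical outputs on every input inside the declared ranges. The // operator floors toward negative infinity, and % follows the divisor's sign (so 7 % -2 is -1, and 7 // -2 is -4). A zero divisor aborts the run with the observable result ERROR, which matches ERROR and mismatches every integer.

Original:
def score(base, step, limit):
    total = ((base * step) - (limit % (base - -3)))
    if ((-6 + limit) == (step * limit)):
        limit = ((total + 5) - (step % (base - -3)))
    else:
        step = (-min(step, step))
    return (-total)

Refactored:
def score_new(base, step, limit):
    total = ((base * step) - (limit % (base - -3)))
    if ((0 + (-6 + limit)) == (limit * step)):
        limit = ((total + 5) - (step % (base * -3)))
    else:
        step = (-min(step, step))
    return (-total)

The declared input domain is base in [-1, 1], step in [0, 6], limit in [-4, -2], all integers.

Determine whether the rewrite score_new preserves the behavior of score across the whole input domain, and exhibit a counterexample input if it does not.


These are not equivalent — on base=0, step=3, limit=-3 the outputs split (0 vs ERROR).
score: total becomes 0; next ((-6 + limit) == (step * limit)) evaluates to true; next limit becomes 5; next final value 0
score_new: total becomes 0; next ((0 + (-6 + limit)) == (limit * step)) evaluates to true; next hits division by zero so the output is ERROR
verdict: not equivalent; witness: base=0, step=3, limit=-3


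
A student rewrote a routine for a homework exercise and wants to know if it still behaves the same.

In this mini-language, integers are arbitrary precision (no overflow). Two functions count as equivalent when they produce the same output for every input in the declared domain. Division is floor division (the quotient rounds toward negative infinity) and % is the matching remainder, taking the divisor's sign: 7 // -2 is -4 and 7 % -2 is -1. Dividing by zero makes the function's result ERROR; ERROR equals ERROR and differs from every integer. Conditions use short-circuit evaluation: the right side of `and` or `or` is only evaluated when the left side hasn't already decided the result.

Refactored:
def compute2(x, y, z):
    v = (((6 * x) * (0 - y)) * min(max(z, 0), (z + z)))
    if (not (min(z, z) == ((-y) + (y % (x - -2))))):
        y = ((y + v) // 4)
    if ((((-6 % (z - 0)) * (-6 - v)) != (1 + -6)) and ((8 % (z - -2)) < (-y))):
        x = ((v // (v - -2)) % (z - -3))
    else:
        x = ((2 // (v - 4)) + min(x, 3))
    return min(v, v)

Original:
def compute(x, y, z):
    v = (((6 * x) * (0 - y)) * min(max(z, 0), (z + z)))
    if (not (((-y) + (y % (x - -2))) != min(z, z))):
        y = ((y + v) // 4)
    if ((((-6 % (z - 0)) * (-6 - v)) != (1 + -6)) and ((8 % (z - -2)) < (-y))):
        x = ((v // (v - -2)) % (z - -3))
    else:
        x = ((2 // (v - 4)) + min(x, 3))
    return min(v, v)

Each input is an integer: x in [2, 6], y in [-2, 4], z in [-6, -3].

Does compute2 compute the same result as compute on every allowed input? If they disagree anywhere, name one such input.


Equivalent. Whatever the rewrite altered, no input in the stated domain can expose a difference.
Across all 140 domain points the two functions coincide.
One worked example (x=5, y=-1, z=-4) — compute: v becomes -240; next (not (((-y) + (y % (x - -2))) != min(z, z))) evaluates to false; next ((((-6 % (z - 0)) * (-6 - v)) != (1 + -6)) and ((8 % (z - -2)) < (-y))) evaluates to true; next x becomes 0; next final value -240; compute2: v becomes -240; next (not (min(z, z) == ((-y) + (y % (x - -2))))) evaluates to true; next y becomes -61; next ((((-6 % (z - 0)) * (-6 - v)) != (1 + -6)) and ((8 % (z - -2)) < (-y))) evaluates to true; next x becomes 0; next final value -240; agreement on -240.
verdict: equivalent


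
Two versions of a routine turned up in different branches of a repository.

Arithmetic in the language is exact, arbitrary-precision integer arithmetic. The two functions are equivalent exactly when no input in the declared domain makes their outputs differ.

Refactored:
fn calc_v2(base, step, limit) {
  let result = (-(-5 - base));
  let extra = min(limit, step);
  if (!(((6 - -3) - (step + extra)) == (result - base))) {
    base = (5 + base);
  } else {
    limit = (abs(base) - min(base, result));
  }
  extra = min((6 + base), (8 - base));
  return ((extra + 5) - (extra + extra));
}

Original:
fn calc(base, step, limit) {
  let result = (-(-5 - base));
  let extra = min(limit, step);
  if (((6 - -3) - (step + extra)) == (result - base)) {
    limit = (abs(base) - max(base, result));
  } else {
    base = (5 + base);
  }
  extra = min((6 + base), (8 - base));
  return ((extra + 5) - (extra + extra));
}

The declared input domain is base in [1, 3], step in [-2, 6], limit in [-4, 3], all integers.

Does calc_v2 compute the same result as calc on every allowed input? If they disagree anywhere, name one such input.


The suspicious edit (`max(base, result)` became `min(base, result)`) never changes the result for any input inside the declared domain; all 216 inputs agree.
verdict: equivalent


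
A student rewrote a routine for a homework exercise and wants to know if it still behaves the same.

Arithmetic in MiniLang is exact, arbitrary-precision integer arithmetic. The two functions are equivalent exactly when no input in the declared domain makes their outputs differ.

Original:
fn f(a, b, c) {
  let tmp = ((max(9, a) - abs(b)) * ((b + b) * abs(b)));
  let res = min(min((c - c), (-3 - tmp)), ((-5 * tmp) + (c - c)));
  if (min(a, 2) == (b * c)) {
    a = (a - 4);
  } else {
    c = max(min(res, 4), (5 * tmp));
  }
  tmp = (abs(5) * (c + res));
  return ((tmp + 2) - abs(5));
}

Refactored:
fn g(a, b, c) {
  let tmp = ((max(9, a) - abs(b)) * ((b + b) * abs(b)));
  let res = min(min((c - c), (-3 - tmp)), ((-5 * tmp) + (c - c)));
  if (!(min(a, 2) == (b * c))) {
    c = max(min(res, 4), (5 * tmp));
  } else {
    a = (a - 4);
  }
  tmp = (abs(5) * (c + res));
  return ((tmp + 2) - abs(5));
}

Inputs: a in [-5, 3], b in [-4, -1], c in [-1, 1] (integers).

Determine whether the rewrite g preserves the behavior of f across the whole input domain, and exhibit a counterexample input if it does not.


Side by side, the visible changes include: boolean connective usage differs.
As a probe, take a=2, b=-1, c=1: f runs tmp becomes -16; next res becomes 0; next (min(a, 2) == (b * c)) evaluates to false; next c becomes 0; next tmp becomes 0; next final value -3; g runs tmp becomes -16; next res becomes 0; next (!(min(a, 2) == (b * c))) evaluates to true; next c becomes 0; next tmp becomes 0; next final value -3; both end at -3.
Checked all 108 inputs in the declared domain: the outputs agree on every one.
verdict: equivalent


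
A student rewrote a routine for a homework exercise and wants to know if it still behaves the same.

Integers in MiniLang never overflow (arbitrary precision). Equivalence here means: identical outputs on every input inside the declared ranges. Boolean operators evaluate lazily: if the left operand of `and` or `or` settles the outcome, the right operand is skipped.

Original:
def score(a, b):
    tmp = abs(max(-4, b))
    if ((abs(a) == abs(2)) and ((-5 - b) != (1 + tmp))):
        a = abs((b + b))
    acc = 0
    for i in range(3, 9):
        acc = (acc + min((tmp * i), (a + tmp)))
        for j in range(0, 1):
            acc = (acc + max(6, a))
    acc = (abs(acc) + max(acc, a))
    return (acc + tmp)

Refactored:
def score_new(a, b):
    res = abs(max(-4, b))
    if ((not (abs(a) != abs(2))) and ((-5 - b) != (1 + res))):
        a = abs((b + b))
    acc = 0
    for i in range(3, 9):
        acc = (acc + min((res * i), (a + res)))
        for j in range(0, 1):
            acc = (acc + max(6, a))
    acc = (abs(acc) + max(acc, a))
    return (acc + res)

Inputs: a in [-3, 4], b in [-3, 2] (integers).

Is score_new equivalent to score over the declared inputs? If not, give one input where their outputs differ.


The two versions differ — the changes include boolean connective usage differs, and local variable names differ, and comparison usage differs.
As a probe, take a=-3, b=-1: score runs tmp := 1 | ((abs(a) == abs(2)) and ((-5 - b) != (1 + tmp))): false | acc := 0 | iter i=3: | acc := -2 | iter j=0: | acc := 4 | iter i=4: | acc := 2 | iter j=0: | acc := 8 | iter i=5: | acc := 6 | iter j=0: | acc := 12 | iter i=6: | acc := 10 | iter j=0: | acc := 16 | iter i=7: | acc := 14 | iter j=0: | acc := 20 | iter i=8: | acc := 18 | iter j=0: | acc := 24 | acc := 48 | result 49; score_new runs res := 1 | ((not (abs(a) != abs(2))) and ((-5 - b) != (1 + res))): false | acc := 0 | iter i=3: | acc := -2 | iter j=0: | acc := 4 | iter i=4: | acc := 2 | iter j=0: | acc := 8 | iter i=5: | acc := 6 | iter j=0: | acc := 12 | iter i=6: | acc := 10 | iter j=0: | acc := 16 | iter i=7: | acc := 14 | iter j=0: | acc := 20 | iter i=8: | acc := 18 | iter j=0: | acc := 24 | acc := 48 | result 49; both end at 49.
Checked all 48 inputs in the declared domain: the outputs agree on every one.
verdict: equivalent


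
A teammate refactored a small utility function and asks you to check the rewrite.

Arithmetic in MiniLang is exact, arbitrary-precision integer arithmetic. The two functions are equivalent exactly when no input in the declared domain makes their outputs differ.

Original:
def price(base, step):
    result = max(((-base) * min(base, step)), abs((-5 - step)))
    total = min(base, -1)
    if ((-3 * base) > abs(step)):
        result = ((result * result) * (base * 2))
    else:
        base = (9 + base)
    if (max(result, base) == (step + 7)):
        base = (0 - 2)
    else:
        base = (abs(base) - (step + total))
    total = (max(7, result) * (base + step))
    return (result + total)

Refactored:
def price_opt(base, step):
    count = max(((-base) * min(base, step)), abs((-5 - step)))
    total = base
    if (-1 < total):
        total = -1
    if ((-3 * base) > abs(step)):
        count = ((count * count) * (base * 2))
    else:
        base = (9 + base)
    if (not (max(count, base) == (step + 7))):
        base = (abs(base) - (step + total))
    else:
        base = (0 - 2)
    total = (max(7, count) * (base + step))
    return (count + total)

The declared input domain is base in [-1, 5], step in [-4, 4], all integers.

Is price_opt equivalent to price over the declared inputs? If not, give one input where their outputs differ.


Although boolean connective usage differs, plus statement counts differ, plus min/max/abs usage differs, plus local variable names differ, plus constant usage differs, plus comparison usage differs, plus branching structure differs, 63/63 inputs agree.
verdict: equivalent


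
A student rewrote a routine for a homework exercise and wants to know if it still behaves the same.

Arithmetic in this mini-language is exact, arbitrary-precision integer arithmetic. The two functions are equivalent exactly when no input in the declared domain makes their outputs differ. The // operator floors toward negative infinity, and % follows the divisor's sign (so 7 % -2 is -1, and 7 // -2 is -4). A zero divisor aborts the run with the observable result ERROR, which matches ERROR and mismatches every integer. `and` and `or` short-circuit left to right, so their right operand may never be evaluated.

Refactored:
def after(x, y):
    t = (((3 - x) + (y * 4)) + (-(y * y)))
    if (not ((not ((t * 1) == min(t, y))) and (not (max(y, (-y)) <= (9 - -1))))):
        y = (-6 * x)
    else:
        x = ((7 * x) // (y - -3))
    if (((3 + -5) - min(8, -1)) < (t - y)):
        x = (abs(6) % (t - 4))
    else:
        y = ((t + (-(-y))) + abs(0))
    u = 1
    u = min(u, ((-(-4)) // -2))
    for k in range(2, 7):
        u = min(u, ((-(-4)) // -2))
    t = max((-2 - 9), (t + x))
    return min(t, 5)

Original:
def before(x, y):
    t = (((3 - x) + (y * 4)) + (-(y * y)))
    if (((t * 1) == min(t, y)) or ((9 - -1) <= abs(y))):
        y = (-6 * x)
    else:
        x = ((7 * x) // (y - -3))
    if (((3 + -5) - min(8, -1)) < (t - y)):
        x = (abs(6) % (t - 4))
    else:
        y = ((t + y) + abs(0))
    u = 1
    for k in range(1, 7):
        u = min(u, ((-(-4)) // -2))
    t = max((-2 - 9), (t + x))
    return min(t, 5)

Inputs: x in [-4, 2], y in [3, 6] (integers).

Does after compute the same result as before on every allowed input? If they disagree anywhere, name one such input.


The rewrite breaks on x=-4, y=4, where the results are 5 and 3.
before: t becomes 7; next (((t * 1) == min(t, y)) or ((9 - -1) <= abs(y))) evaluates to false; next x becomes -4; next (((3 + -5) - min(8, -1)) < (t - y)) evaluates to true; next x becomes 0; next u becomes 1; next at k=1:; next u becomes -2; next at k=2:; next u becomes -2; next at k=3:; next u becomes -2; next at k=4:; next u becomes -2; next at k=5:; next u becomes -2; next at k=6:; next u becomes -2; next t becomes 7; next final value 5
after: t becomes 7; next (not ((not ((t * 1) == min(t, y))) and (not (max(y, (-y)) <= (9 - -1))))) evaluates to true; next y becomes 24; next (((3 + -5) - min(8, -1)) < (t - y)) evaluates to false; next y becomes 31; next u becomes 1; next u becomes -2; next at k=2:; next u becomes -2; next at k=3:; next u becomes -2; next at k=4:; next u becomes -2; next at k=5:; next u becomes -2; next at k=6:; next u becomes -2; next t becomes 3; next final value 3
verdict: not equivalent; witness: x=-4, y=4


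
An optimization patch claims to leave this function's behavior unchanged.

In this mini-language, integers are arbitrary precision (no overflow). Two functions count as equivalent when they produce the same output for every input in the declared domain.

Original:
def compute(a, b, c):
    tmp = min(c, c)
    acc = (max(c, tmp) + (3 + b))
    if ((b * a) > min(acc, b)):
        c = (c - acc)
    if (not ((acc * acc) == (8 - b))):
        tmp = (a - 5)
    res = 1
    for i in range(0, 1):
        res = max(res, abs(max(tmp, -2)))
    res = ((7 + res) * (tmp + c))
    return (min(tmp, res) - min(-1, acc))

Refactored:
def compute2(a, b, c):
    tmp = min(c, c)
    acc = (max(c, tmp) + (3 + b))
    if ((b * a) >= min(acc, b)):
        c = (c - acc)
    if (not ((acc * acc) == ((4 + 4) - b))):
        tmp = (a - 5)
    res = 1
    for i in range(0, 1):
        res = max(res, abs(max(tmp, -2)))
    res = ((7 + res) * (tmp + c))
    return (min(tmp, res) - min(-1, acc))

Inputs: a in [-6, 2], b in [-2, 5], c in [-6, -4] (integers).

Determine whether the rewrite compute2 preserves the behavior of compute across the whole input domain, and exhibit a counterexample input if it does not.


These are not equivalent — on a=-2, b=1, c=-6 the outputs split (-115 vs -97).
compute: tmp=-6, then acc=-2, then ((b * a) > min(acc, b)) is false, then (not ((acc * acc) == (8 - b))) is true, then tmp=-7, then res=1, then (i=0), then res=2, then res=-117, then returns -115
compute2: tmp=-6, then acc=-2, then ((b * a) >= min(acc, b)) is true, then c=-4, then (not ((acc * acc) == ((4 + 4) - b))) is true, then tmp=-7, then res=1, then (i=0), then res=2, then res=-99, then returns -97
verdict: not equivalent; witness: a=-2, b=1, c=-6


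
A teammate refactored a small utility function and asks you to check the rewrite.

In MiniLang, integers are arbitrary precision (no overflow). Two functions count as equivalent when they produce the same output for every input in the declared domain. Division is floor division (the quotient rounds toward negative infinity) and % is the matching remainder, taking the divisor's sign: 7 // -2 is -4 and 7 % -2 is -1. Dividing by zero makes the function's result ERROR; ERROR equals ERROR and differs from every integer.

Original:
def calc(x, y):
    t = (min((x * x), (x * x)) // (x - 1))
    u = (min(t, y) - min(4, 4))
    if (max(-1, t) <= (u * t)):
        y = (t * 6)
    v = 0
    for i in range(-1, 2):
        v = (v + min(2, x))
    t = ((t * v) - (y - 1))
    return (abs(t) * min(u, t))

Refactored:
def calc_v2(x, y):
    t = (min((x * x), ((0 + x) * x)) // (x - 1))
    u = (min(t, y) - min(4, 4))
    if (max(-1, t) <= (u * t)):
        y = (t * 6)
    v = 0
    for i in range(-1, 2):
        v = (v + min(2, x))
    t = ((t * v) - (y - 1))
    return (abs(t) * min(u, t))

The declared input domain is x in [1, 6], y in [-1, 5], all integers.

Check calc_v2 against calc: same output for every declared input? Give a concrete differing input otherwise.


The two are interchangeable: constant usage differs, arithmetic usage differs, and every declared input agrees.
Spot check at x=3, y=5 — calc: t becomes 4; next u becomes 0; next (max(-1, t) <= (u * t)) evaluates to false; next v becomes 0; next at i=-1:; next v becomes 2; next at i=0:; next v becomes 4; next at i=1:; next v becomes 6; next t becomes 20; next final value 0. calc_v2: t becomes 4; next u becomes 0; next (max(-1, t) <= (u * t)) evaluates to false; next v becomes 0; next at i=-1:; next v becomes 2; next at i=0:; next v becomes 4; next at i=1:; next v becomes 6; next t becomes 20; next final value 0. Both give 0.
An exhaustive pass over the 42 declared inputs shows identical outputs.
verdict: equivalent


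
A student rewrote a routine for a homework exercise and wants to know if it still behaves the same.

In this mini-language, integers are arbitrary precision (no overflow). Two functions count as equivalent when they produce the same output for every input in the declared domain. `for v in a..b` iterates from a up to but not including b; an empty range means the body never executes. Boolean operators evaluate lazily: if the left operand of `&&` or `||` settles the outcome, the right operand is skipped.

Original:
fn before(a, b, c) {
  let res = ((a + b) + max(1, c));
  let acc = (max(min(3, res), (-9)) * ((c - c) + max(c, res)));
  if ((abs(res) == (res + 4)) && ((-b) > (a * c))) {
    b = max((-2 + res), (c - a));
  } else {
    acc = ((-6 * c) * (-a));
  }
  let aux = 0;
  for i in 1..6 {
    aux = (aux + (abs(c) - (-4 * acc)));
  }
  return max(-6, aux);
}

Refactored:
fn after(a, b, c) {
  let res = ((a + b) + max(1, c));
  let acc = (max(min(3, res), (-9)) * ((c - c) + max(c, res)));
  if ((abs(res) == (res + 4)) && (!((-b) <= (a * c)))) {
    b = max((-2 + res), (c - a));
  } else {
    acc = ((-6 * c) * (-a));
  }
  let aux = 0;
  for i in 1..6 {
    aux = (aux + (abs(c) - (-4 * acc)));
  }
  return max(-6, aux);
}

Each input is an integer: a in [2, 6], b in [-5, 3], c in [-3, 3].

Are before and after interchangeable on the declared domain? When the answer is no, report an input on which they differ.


Although comparison usage differs; also boolean connective usage differs, 315/315 inputs agree.
verdict: equivalent


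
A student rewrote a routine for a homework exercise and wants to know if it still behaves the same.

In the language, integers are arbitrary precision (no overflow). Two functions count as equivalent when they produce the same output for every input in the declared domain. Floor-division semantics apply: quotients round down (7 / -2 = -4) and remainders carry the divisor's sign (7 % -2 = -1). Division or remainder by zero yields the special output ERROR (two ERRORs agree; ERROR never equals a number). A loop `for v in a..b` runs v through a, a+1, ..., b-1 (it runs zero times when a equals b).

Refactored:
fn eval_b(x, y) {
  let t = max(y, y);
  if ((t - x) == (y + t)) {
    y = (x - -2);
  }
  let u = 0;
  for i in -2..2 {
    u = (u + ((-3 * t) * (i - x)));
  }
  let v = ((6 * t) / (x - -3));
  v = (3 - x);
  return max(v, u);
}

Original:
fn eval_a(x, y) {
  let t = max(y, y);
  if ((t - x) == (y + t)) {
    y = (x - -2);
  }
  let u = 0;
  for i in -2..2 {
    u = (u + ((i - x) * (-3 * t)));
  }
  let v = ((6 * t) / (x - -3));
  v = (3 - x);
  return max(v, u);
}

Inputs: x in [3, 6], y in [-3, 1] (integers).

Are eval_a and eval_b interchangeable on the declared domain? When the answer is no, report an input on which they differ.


Although same computation, different form, 20/20 inputs agree.
verdict: equivalent


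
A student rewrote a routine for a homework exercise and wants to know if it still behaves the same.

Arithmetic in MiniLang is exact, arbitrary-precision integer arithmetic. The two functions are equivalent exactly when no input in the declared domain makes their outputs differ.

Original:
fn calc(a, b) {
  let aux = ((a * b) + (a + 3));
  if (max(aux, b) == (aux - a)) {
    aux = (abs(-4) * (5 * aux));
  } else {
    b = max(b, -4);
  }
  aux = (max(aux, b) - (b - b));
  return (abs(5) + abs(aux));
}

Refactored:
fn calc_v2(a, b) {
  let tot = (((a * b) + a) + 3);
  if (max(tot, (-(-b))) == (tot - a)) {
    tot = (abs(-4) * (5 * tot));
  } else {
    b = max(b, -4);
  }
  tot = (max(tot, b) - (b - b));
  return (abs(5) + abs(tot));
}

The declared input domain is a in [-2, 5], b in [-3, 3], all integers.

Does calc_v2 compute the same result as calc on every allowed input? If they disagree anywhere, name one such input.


Equivalent — the differences include local variable names differ, yet no declared input distinguishes the two.
As a probe, take a=3, b=-1: calc runs aux = 3; (max(aux, b) == (aux - a)) -> false; b = -1; aux = 3; return 8; calc_v2 runs tot = 3; (max(tot, (-(-b))) == (tot - a)) -> false; b = -1; tot = 3; return 8; both end at 8.
Sweeping the whole domain (56 inputs) finds no disagreement.
verdict: equivalent
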